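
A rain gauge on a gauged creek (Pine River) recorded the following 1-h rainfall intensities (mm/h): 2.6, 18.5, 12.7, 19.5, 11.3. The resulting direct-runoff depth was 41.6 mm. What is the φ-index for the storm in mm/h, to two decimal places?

Only the 4 blocks with intensity above φ contribute runoff: 18.5, 12.7, 19.5, 11.3 mm/h.
Σ(I−φ)·Δt = d  ⇒  (18.5+12.7+19.5+11.3 − 4φ)·1 = 41.6
φ = (62.00 − 41.6/1) / 4 = 5.10 mm/h.

φ ≈ 5.10 mm/h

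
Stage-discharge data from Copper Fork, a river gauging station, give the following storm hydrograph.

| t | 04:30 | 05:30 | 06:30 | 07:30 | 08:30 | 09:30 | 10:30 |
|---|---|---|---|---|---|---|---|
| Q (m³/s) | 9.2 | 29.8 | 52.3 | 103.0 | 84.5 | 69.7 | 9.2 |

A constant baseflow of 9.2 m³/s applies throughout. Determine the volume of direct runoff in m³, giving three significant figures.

Direct-runoff ordinates (Q − Q_b): 0.0, 20.6, 43.1, 93.8, 75.3, 60.5, 0.0 m³/s.
ΣQ_DR = 293.3 m³/s.
With Δt = 1 h = 3600 s, V = ΣQ_DR · Δt = 293.3 × 3600 = 1.06 × 10^6 m³.

V ≈ 1.06 × 10^6 m³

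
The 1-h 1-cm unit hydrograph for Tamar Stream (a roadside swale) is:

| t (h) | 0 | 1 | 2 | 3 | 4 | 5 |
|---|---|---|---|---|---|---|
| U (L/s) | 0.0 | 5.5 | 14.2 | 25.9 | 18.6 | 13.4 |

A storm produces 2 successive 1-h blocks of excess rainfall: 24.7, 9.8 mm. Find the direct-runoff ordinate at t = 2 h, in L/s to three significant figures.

By discrete convolution, Q_j = Σ (P_i / 10 mm) · U_{j−i}.
At t = 2 h (j=2): Q = (24.7/10)·14.2 + (9.8/10)·5.5 = 40.5 L/s.

Q ≈ 40.5 L/s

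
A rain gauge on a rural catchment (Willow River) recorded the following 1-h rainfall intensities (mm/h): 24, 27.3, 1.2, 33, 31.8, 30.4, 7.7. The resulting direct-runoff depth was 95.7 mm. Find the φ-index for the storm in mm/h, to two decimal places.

φ ≈ 10.16 mm/h

Only the 5 blocks with intensity above φ contribute runoff: 24, 27.3, 33, 31.8, 30.4 mm/h.
Σ(I−φ)·Δt = d  ⇒  (24+27.3+33+31.8+30.4 − 5φ)·1 = 95.7
φ = (146.5 − 95.7/1) / 5 = 10.16 mm/h.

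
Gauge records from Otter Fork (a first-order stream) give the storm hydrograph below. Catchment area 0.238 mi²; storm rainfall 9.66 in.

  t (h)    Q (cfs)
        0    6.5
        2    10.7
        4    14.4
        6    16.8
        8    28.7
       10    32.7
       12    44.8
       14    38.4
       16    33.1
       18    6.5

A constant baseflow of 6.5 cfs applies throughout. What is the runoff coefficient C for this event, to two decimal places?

C ≈ 0.23

ΣQ_DR = 167.6 cfs; V = ΣQ_DR·Δt = 1.207 × 10^6 ft³.
Runoff depth d = V / A = 2.182 in.
C = d / P = 2.182 / 9.66 = 0.23.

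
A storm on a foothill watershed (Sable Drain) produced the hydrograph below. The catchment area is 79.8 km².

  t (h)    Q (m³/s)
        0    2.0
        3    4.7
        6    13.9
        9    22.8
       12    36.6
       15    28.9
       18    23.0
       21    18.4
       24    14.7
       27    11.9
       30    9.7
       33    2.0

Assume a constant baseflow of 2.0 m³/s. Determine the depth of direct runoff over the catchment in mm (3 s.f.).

Direct runoff: 0.0, 2.7, 11.9, 20.8, 34.6, 26.9, 21.0, 16.4, 12.7, 9.9, 7.7, 0.0 m³/s; ΣQ_DR = 164.6 m³/s.
V = ΣQ_DR · Δt = 164.6 × 10800 s = 1.778 × 10^6 m³.
Over A = 79.8 km², depth = V / A = 22.3 mm.

d ≈ 22.3 mm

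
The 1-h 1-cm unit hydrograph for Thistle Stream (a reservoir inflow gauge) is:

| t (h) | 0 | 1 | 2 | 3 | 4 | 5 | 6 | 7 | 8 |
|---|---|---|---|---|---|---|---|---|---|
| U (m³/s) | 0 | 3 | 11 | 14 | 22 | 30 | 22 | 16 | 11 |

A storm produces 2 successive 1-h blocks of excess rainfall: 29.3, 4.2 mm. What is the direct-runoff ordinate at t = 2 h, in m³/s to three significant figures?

By discrete convolution, Q_j = Σ (P_i / 10 mm) · U_{j−i}.
At t = 2 h (j=2): Q = (29.3/10)·11 + (4.2/10)·3 = 33.5 m³/s.

Q ≈ 33.5 m³/s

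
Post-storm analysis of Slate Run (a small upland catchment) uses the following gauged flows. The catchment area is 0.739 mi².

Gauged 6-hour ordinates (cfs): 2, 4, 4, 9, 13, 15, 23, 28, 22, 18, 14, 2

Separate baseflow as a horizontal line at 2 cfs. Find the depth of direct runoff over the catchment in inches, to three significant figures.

Direct runoff: 0.0, 2.0, 2.0, 7.0, 11.0, 13.0, 21.0, 26.0, 20.0, 16.0, 12.0, 0.0 cfs; ΣQ_DR = 130.0 cfs.
V = ΣQ_DR · Δt = 130.0 × 21600 s = 2.808 × 10^6 ft³.
Over A = 0.739 mi², depth = V / A = 1.64 in.

d ≈ 1.64 in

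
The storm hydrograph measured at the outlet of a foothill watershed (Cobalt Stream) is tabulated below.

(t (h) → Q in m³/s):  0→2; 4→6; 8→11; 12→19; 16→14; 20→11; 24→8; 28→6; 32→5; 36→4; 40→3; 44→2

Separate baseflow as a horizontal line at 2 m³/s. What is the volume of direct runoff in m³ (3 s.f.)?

V ≈ 9.65 × 10^5 m³

Direct-runoff ordinates (Q − Q_b): 0.0, 4.0, 9.0, 17.0, 12.0, 9.0, 6.0, 4.0, 3.0, 2.0, 1.0, 0.0 m³/s.
ΣQ_DR = 67.00 m³/s.
With Δt = 4 h = 14400 s, V = ΣQ_DR · Δt = 67.00 × 14400 = 9.65 × 10^5 m³.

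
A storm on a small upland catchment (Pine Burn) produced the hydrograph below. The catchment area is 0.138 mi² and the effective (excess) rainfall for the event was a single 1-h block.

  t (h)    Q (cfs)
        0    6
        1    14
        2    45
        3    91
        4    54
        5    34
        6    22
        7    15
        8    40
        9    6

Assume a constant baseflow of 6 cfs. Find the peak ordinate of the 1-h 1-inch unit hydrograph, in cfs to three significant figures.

Direct runoff: 0.0, 8.0, 39.0, 85.0, 48.0, 28.0, 16.0, 9.0, 34.0, 0.0 cfs; ΣQ_DR = 267.0 cfs, peak = 85.0 cfs.
Runoff depth d = ΣQ_DR·Δt / A = 267.0 × 3600 / (0.138 mi²) = 2.998 in.
The 1-inch UH is the DRH scaled by (1 in)/d, so U_p = 85.0 × 1/2.998 = 28.4 cfs.

U_p ≈ 28.4 cfs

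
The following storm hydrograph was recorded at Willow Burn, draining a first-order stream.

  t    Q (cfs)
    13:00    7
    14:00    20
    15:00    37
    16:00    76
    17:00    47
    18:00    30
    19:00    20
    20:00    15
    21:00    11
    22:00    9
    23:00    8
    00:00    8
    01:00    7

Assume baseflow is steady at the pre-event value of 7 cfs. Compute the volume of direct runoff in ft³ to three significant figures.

Direct-runoff ordinates (Q − Q_b): 0.0, 13.0, 30.0, 69.0, 40.0, 23.0, 13.0, 8.0, 4.0, 2.0, 1.0, 1.0, 0.0 cfs.
ΣQ_DR = 204.0 cfs.
With Δt = 1 h = 3600 s, V = ΣQ_DR · Δt = 204.0 × 3600 = 7.34 × 10^5 ft³.

V ≈ 7.34 × 10^5 ft³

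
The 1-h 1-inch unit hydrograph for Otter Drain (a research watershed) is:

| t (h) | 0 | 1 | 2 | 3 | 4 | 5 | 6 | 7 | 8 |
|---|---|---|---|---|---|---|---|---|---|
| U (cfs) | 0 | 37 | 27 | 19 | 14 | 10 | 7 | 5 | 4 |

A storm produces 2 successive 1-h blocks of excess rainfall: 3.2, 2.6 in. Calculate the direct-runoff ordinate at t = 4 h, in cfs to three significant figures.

Q ≈ 94.2 cfs

By discrete convolution, Q_j = Σ (P_i / 1 in) · U_{j−i}.
At t = 4 h (j=4): Q = (3.2/1)·14 + (2.6/1)·19 = 94.2 cfs.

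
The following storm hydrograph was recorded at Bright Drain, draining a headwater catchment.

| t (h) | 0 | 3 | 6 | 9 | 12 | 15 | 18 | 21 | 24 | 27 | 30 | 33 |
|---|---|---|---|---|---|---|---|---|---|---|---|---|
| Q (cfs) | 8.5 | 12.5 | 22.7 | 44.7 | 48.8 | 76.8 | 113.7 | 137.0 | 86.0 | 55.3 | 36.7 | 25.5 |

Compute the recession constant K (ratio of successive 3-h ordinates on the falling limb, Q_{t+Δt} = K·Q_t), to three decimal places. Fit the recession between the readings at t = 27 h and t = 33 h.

K ≈ 0.679

Using the recession-limb readings at t = 27 h and t = 33 h: Q falls from 55.3 to 25.5 cfs over 2 intervals.
K = (Q₂/Q₁)^(1/2) = (25.5/55.3)^(1/2) = 0.679.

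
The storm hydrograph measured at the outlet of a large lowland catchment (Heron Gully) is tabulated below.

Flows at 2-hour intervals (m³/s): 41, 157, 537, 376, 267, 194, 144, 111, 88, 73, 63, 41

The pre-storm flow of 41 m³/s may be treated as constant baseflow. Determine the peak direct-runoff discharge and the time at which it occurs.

Subtracting baseflow gives direct-runoff ordinates: 0.0, 116.0, 496.0, 335.0, 226.0, 153.0, 103.0, 70.0, 47.0, 32.0, 22.0, 0.0 m³/s.
The maximum is 496.0 m³/s, occurring at the reading for t = 4 h.

Q_p = 496.0 m³/s at t = 4 h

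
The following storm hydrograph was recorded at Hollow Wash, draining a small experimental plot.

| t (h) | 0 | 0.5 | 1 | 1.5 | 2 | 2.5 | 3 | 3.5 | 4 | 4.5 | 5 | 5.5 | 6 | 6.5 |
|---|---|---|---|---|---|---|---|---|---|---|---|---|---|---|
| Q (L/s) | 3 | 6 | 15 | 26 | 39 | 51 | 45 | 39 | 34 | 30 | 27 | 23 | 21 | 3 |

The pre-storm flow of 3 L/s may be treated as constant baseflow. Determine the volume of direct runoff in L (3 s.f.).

Direct-runoff ordinates (Q − Q_b): 0.0, 3.0, 12.0, 23.0, 36.0, 48.0, 42.0, 36.0, 31.0, 27.0, 24.0, 20.0, 18.0, 0.0 L/s.
ΣQ_DR = 320.0 L/s.
With Δt = 0.5 h = 1800 s, V = ΣQ_DR · Δt = 320.0 × 1800 = 5.76 × 10^5 L.

V ≈ 5.76 × 10^5 L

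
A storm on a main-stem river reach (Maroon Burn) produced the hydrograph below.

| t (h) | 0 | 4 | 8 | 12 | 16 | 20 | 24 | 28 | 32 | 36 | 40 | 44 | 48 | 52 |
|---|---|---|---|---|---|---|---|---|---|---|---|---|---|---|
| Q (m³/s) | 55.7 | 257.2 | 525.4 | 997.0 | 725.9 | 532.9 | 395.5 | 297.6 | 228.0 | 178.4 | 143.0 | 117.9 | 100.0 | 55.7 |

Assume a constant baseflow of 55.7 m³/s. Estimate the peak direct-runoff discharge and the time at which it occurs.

Q_p = 941.3 m³/s at t = 12 h

Subtracting baseflow gives direct-runoff ordinates: 0.0, 201.5, 469.7, 941.3, 670.2, 477.2, 339.8, 241.9, 172.3, 122.7, 87.3, 62.2, 44.3, 0.0 m³/s.
The maximum is 941.3 m³/s, occurring at the reading for t = 12 h.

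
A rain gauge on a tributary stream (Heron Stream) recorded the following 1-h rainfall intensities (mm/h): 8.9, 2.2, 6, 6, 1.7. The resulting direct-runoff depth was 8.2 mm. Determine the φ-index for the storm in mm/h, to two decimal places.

φ ≈ 4.23 mm/h

Only the 3 blocks with intensity above φ contribute runoff: 8.9, 6, 6 mm/h.
Σ(I−φ)·Δt = d  ⇒  (8.9+6+6 − 3φ)·1 = 8.2
φ = (20.90 − 8.2/1) / 3 = 4.23 mm/h.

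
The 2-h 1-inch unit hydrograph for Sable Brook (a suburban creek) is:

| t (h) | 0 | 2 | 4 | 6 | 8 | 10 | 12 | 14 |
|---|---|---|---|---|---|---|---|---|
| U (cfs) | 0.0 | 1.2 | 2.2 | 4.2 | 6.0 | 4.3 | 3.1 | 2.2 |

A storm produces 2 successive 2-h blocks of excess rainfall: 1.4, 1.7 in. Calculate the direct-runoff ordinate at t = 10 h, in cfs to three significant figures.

By discrete convolution, Q_j = Σ (P_i / 1 in) · U_{j−i}.
At t = 10 h (j=5): Q = (1.4/1)·4.3 + (1.7/1)·6.0 = 16.2 cfs.

Q ≈ 16.2 cfs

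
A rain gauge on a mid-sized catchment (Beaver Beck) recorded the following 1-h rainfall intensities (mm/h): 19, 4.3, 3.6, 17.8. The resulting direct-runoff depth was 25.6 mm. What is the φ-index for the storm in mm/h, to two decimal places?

Only the 2 blocks with intensity above φ contribute runoff: 19, 17.8 mm/h.
Σ(I−φ)·Δt = d  ⇒  (19+17.8 − 2φ)·1 = 25.6
φ = (36.80 − 25.6/1) / 2 = 5.60 mm/h.

φ ≈ 5.60 mm/h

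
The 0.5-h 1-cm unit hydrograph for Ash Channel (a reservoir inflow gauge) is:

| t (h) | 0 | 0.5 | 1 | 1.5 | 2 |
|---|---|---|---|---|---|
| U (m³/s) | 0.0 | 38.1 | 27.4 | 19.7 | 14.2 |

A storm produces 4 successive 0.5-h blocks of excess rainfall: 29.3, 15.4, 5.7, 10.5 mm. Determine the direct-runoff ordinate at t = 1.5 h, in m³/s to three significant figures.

Q ≈ 122 m³/s

By discrete convolution, Q_j = Σ (P_i / 10 mm) · U_{j−i}.
At t = 1.5 h (j=3): Q = (29.3/10)·19.7 + (15.4/10)·27.4 + (5.7/10)·38.1 + (10.5/10)·0.0 = 122 m³/s.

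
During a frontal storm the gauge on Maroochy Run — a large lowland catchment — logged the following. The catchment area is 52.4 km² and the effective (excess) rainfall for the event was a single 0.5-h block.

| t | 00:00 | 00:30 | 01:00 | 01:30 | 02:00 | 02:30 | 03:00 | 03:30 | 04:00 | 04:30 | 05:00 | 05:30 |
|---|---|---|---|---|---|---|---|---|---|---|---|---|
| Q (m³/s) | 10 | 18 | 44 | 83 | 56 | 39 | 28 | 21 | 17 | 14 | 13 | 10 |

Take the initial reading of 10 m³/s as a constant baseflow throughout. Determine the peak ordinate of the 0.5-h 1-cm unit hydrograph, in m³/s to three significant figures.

Direct runoff: 0.0, 8.0, 34.0, 73.0, 46.0, 29.0, 18.0, 11.0, 7.0, 4.0, 3.0, 0.0 m³/s; ΣQ_DR = 233.0 m³/s, peak = 73.0 m³/s.
Runoff depth d = ΣQ_DR·Δt / A = 233.0 × 1800 / (52.4 km²) = 8.004 mm.
The 1-cm UH is the DRH scaled by (10 mm)/d, so U_p = 73.0 × 10/8.004 = 91.2 m³/s.

U_p ≈ 91.2 m³/s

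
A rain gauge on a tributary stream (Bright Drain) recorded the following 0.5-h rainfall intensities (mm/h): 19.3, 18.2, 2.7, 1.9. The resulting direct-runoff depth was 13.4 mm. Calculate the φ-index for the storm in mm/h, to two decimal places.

φ ≈ 5.35 mm/h

Only the 2 blocks with intensity above φ contribute runoff: 19.3, 18.2 mm/h.
Σ(I−φ)·Δt = d  ⇒  (19.3+18.2 − 2φ)·0.5 = 13.4
φ = (37.50 − 13.4/0.5) / 2 = 5.35 mm/h.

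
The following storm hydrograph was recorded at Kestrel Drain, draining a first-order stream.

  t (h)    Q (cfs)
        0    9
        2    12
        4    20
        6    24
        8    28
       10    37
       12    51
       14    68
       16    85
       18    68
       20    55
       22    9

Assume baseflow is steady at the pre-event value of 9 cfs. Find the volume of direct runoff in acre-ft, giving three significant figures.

V ≈ 59.2 acre-ft

Direct-runoff ordinates (Q − Q_b): 0.0, 3.0, 11.0, 15.0, 19.0, 28.0, 42.0, 59.0, 76.0, 59.0, 46.0, 0.0 cfs.
ΣQ_DR = 358.0 cfs.
With Δt = 2 h = 7200 s, V = ΣQ_DR · Δt = 358.0 × 7200 = 2.58 × 10^6 ft³ = 59.2 acre-ft.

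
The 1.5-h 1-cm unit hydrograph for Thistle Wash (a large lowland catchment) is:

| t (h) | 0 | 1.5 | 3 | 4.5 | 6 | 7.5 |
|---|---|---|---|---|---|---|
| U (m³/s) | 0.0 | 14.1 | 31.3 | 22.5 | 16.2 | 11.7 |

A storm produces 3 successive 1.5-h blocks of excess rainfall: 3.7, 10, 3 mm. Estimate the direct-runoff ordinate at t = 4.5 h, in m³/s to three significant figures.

By discrete convolution, Q_j = Σ (P_i / 10 mm) · U_{j−i}.
At t = 4.5 h (j=3): Q = (3.7/10)·22.5 + (10/10)·31.3 + (3/10)·14.1 = 43.9 m³/s.

Q ≈ 43.9 m³/s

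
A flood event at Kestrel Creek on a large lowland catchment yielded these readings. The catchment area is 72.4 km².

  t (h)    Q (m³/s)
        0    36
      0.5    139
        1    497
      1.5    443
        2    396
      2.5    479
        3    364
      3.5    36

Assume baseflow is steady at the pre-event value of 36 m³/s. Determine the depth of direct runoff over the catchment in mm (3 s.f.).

d ≈ 52.3 mm

Direct runoff: 0.0, 103.0, 461.0, 407.0, 360.0, 443.0, 328.0, 0.0 m³/s; ΣQ_DR = 2102 m³/s.
V = ΣQ_DR · Δt = 2102 × 1800 s = 3.784 × 10^6 m³.
Over A = 72.4 km², depth = V / A = 52.3 mm.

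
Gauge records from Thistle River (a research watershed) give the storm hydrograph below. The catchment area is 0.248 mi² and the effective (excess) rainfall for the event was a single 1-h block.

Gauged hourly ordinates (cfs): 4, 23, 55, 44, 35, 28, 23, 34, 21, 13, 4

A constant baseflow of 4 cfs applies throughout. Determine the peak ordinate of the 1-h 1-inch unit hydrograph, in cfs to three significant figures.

Direct runoff: 0.0, 19.0, 51.0, 40.0, 31.0, 24.0, 19.0, 30.0, 17.0, 9.0, 0.0 cfs; ΣQ_DR = 240.0 cfs, peak = 51.0 cfs.
Runoff depth d = ΣQ_DR·Δt / A = 240.0 × 3600 / (0.248 mi²) = 1.500 in.
The 1-inch UH is the DRH scaled by (1 in)/d, so U_p = 51.0 × 1/1.500 = 34.0 cfs.

U_p ≈ 34.0 cfs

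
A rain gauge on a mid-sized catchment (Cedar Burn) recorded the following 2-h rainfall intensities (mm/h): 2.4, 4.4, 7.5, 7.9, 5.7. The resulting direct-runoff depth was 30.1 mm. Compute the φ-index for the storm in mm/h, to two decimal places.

Only the 4 blocks with intensity above φ contribute runoff: 4.4, 7.5, 7.9, 5.7 mm/h.
Σ(I−φ)·Δt = d  ⇒  (4.4+7.5+7.9+5.7 − 4φ)·2 = 30.1
φ = (25.50 − 30.1/2) / 4 = 2.61 mm/h.

φ ≈ 2.61 mm/h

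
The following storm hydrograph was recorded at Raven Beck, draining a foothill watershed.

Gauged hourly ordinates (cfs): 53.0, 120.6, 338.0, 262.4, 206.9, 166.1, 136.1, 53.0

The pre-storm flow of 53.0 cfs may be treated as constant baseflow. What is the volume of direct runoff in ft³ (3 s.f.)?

Direct-runoff ordinates (Q − Q_b): 0.0, 67.6, 285.0, 209.4, 153.9, 113.1, 83.1, 0.0 cfs.
ΣQ_DR = 912.1 cfs.
With Δt = 1 h = 3600 s, V = ΣQ_DR · Δt = 912.1 × 3600 = 3.28 × 10^6 ft³.

V ≈ 3.28 × 10^6 ft³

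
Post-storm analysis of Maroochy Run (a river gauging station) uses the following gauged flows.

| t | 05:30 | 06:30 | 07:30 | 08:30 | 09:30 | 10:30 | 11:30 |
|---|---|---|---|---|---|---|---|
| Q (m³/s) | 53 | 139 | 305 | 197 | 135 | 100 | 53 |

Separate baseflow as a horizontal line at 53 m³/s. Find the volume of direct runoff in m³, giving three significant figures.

V ≈ 2.20 × 10^6 m³

Direct-runoff ordinates (Q − Q_b): 0.0, 86.0, 252.0, 144.0, 82.0, 47.0, 0.0 m³/s.
ΣQ_DR = 611.0 m³/s.
With Δt = 1 h = 3600 s, V = ΣQ_DR · Δt = 611.0 × 3600 = 2.20 × 10^6 m³.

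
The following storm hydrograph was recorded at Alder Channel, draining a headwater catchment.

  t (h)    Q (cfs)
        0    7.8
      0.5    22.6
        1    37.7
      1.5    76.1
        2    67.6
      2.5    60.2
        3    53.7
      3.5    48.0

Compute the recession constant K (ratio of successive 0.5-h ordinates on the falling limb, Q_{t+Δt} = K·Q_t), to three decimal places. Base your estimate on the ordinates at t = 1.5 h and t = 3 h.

K ≈ 0.890

Using the recession-limb readings at t = 1.5 h and t = 3 h: Q falls from 76.1 to 53.7 cfs over 3 intervals.
K = (Q₂/Q₁)^(1/3) = (53.7/76.1)^(1/3) = 0.890.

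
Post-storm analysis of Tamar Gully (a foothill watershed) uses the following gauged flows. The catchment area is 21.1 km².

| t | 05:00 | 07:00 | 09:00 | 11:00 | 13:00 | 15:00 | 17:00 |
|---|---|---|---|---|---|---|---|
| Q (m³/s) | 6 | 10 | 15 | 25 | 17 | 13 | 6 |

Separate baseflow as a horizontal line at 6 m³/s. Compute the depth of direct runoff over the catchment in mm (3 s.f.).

d ≈ 17.1 mm

Direct runoff: 0.0, 4.0, 9.0, 19.0, 11.0, 7.0, 0.0 m³/s; ΣQ_DR = 50.00 m³/s.
V = ΣQ_DR · Δt = 50.00 × 7200 s = 3.600 × 10^5 m³.
Over A = 21.1 km², depth = V / A = 17.1 mm.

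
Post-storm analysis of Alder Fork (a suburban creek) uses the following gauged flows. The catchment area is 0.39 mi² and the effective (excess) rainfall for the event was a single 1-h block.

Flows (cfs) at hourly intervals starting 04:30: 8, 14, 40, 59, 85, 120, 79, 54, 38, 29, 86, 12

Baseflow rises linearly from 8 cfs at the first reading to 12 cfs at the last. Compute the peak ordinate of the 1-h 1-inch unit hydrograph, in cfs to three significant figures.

Direct runoff: 0.00, 5.64, 31.27, 49.91, 75.55, 110.18, 68.82, 43.45, 27.09, 17.73, 74.36, 0.00 cfs; ΣQ_DR = 504.0 cfs, peak = 110.18 cfs.
Runoff depth d = ΣQ_DR·Δt / A = 504.0 × 3600 / (0.39 mi²) = 2.003 in.
The 1-inch UH is the DRH scaled by (1 in)/d, so U_p = 110.18 × 1/2.003 = 55.0 cfs.

U_p ≈ 55.0 cfs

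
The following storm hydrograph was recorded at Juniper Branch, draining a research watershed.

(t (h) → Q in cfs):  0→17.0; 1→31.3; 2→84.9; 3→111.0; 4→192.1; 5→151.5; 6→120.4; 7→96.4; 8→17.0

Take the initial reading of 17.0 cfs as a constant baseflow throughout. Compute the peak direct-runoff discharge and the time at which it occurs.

Subtracting baseflow gives direct-runoff ordinates: 0.0, 14.3, 67.9, 94.0, 175.1, 134.5, 103.4, 79.4, 0.0 cfs.
The maximum is 175.1 cfs, occurring at the reading for t = 4 h.

Q_p = 175.1 cfs at t = 4 h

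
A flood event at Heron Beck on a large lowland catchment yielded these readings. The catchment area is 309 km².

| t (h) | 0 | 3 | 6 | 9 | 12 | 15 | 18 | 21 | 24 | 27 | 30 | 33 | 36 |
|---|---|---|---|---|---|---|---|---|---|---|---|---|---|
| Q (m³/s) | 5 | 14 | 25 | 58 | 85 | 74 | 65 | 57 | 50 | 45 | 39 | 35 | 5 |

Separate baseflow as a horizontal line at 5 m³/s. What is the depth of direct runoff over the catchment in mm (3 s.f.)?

Direct runoff: 0.0, 9.0, 20.0, 53.0, 80.0, 69.0, 60.0, 52.0, 45.0, 40.0, 34.0, 30.0, 0.0 m³/s; ΣQ_DR = 492.0 m³/s.
V = ΣQ_DR · Δt = 492.0 × 10800 s = 5.314 × 10^6 m³.
Over A = 309 km², depth = V / A = 17.2 mm.

d ≈ 17.2 mm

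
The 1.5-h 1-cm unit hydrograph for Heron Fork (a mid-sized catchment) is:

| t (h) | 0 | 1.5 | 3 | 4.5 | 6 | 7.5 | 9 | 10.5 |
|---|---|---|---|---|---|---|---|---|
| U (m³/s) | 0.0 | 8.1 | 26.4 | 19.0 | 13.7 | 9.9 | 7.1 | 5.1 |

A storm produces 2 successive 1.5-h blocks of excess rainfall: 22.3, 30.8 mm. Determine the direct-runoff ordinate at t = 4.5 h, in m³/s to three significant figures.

By discrete convolution, Q_j = Σ (P_i / 10 mm) · U_{j−i}.
At t = 4.5 h (j=3): Q = (22.3/10)·19.0 + (30.8/10)·26.4 = 124 m³/s.

Q ≈ 124 m³/s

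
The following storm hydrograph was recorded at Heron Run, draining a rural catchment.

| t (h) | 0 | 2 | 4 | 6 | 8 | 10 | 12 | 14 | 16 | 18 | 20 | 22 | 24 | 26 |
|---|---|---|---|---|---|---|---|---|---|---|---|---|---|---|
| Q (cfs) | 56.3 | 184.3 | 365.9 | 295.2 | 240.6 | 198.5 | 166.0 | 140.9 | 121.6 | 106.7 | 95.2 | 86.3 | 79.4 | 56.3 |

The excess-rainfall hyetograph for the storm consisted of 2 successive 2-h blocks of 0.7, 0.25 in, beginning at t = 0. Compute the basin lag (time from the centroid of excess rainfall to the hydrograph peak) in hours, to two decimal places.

t_L ≈ 2.47 h

Centroid of excess rainfall: t_c = Σ P_i·t̄_i / ΣP_i = 1.5263 h (block centres at 1, 3 h).
Hydrograph peak occurs at t = 4 h, so basin lag t_L = 4 − 1.5263 = 2.47 h.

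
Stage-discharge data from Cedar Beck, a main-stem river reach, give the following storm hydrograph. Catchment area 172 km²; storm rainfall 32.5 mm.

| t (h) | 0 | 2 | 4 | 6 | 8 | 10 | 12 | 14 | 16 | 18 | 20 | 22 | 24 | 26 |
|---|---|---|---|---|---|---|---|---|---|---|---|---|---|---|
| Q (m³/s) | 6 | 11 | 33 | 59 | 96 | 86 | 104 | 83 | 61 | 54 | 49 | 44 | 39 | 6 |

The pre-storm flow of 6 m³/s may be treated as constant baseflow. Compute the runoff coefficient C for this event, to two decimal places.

C ≈ 0.83

ΣQ_DR = 647.0 m³/s; V = ΣQ_DR·Δt = 4.658 × 10^6 m³.
Runoff depth d = V / A = 27.08 mm.
C = d / P = 27.08 / 32.5 = 0.83.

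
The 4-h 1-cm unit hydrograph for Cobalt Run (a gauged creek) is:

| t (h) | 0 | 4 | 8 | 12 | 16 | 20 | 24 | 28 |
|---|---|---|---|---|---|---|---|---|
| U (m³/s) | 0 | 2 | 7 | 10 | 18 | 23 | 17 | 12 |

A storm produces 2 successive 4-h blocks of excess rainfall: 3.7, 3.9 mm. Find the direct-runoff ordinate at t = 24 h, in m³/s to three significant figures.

Q ≈ 15.3 m³/s

By discrete convolution, Q_j = Σ (P_i / 10 mm) · U_{j−i}.
At t = 24 h (j=6): Q = (3.7/10)·17 + (3.9/10)·23 = 15.3 m³/s.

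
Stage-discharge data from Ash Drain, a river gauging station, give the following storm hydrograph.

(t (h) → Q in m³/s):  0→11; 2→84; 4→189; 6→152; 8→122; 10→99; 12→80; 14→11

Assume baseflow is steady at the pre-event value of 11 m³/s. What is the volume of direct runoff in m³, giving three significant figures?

V ≈ 4.75 × 10^6 m³

Direct-runoff ordinates (Q − Q_b): 0.0, 73.0, 178.0, 141.0, 111.0, 88.0, 69.0, 0.0 m³/s.
ΣQ_DR = 660.0 m³/s.
With Δt = 2 h = 7200 s, V = ΣQ_DR · Δt = 660.0 × 7200 = 4.75 × 10^6 m³.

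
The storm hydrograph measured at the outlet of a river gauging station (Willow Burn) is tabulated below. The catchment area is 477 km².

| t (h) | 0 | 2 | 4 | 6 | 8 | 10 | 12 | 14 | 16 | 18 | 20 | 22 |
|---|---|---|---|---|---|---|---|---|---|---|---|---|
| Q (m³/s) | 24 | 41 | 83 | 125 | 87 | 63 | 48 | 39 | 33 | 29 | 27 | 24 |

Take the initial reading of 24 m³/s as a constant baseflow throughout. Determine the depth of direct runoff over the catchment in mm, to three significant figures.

d ≈ 5.06 mm

Direct runoff: 0.0, 17.0, 59.0, 101.0, 63.0, 39.0, 24.0, 15.0, 9.0, 5.0, 3.0, 0.0 m³/s; ΣQ_DR = 335.0 m³/s.
V = ΣQ_DR · Δt = 335.0 × 7200 s = 2.412 × 10^6 m³.
Over A = 477 km², depth = V / A = 5.06 mm.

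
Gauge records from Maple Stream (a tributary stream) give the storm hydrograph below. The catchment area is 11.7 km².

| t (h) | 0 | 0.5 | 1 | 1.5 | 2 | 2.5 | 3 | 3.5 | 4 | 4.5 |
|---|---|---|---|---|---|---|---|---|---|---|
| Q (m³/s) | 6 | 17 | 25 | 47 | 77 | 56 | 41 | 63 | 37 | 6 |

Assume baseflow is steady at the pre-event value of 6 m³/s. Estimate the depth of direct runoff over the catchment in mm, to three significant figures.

Direct runoff: 0.0, 11.0, 19.0, 41.0, 71.0, 50.0, 35.0, 57.0, 31.0, 0.0 m³/s; ΣQ_DR = 315.0 m³/s.
V = ΣQ_DR · Δt = 315.0 × 1800 s = 5.670 × 10^5 m³.
Over A = 11.7 km², depth = V / A = 48.5 mm.

d ≈ 48.5 mm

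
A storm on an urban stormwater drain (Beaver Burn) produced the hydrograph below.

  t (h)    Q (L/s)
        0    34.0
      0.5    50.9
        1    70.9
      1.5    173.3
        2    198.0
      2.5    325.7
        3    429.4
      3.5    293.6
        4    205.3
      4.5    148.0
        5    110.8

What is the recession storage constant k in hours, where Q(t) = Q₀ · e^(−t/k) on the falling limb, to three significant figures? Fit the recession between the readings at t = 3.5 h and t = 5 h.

k ≈ 1.54 h

On the falling limb, Q drops from 293.6 to 110.8 L/s between t = 3.5 h and t = 5 h (Δt = 1.5 h).
k = −Δt / ln(Q₂/Q₁) = −1.5 / ln(110.8/293.6) = 1.54 h.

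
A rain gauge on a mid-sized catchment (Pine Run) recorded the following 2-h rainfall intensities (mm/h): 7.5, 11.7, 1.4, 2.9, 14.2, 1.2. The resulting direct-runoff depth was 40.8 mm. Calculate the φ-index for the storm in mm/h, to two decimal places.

φ ≈ 4.33 mm/h

Only the 3 blocks with intensity above φ contribute runoff: 7.5, 11.7, 14.2 mm/h.
Σ(I−φ)·Δt = d  ⇒  (7.5+11.7+14.2 − 3φ)·2 = 40.8
φ = (33.40 − 40.8/2) / 3 = 4.33 mm/h.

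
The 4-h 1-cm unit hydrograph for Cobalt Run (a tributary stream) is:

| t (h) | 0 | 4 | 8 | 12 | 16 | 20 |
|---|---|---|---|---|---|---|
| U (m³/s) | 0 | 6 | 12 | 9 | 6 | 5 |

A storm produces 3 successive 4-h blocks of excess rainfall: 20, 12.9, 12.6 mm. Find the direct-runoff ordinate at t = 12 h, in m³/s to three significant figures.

Q ≈ 41.0 m³/s

By discrete convolution, Q_j = Σ (P_i / 10 mm) · U_{j−i}.
At t = 12 h (j=3): Q = (20/10)·9 + (12.9/10)·12 + (12.6/10)·6 = 41.0 m³/s.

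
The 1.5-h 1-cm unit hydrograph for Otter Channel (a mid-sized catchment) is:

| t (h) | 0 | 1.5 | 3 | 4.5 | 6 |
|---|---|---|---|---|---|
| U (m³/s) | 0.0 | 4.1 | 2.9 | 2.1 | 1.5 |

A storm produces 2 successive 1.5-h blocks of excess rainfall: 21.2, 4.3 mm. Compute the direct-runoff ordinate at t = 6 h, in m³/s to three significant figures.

By discrete convolution, Q_j = Σ (P_i / 10 mm) · U_{j−i}.
At t = 6 h (j=4): Q = (21.2/10)·1.5 + (4.3/10)·2.1 = 4.08 m³/s.

Q ≈ 4.08 m³/s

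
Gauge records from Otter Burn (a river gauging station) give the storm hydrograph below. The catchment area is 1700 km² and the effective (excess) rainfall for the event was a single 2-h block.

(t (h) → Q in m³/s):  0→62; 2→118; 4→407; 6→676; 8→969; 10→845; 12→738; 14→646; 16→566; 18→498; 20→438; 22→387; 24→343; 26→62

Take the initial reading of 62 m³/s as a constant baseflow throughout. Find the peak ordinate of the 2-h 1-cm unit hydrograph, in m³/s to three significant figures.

U_p ≈ 364 m³/s

Direct runoff: 0.0, 56.0, 345.0, 614.0, 907.0, 783.0, 676.0, 584.0, 504.0, 436.0, 376.0, 325.0, 281.0, 0.0 m³/s; ΣQ_DR = 5887 m³/s, peak = 907.0 m³/s.
Runoff depth d = ΣQ_DR·Δt / A = 5887 × 7200 / (1700 km²) = 24.93 mm.
The 1-cm UH is the DRH scaled by (10 mm)/d, so U_p = 907.0 × 10/24.93 = 364 m³/s.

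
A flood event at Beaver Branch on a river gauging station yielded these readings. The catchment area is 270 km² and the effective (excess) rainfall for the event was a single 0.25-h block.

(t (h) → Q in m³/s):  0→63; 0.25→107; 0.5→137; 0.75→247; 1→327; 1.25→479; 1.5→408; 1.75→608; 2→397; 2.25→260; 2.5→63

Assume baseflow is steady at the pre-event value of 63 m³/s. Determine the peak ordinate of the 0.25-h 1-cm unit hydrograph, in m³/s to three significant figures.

Direct runoff: 0.0, 44.0, 74.0, 184.0, 264.0, 416.0, 345.0, 545.0, 334.0, 197.0, 0.0 m³/s; ΣQ_DR = 2403 m³/s, peak = 545.0 m³/s.
Runoff depth d = ΣQ_DR·Δt / A = 2403 × 900 / (270 km²) = 8.010 mm.
The 1-cm UH is the DRH scaled by (10 mm)/d, so U_p = 545.0 × 10/8.010 = 680 m³/s.

U_p ≈ 680 m³/s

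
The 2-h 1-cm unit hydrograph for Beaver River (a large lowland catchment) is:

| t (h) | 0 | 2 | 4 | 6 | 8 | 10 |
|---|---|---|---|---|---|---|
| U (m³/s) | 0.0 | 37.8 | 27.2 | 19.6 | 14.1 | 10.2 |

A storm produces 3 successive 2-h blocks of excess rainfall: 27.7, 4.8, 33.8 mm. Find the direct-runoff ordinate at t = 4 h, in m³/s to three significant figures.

Q ≈ 93.5 m³/s

By discrete convolution, Q_j = Σ (P_i / 10 mm) · U_{j−i}.
At t = 4 h (j=2): Q = (27.7/10)·27.2 + (4.8/10)·37.8 + (33.8/10)·0.0 = 93.5 m³/s.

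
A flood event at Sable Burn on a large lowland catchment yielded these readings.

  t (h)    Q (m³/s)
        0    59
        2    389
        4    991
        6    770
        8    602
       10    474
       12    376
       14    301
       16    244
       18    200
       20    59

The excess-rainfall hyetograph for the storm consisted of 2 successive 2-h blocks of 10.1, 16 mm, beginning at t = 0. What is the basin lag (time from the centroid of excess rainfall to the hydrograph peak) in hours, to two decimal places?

Centroid of excess rainfall: t_c = Σ P_i·t̄_i / ΣP_i = 2.2261 h (block centres at 1, 3 h).
Hydrograph peak occurs at t = 4 h, so basin lag t_L = 4 − 2.2261 = 1.77 h.

t_L ≈ 1.77 h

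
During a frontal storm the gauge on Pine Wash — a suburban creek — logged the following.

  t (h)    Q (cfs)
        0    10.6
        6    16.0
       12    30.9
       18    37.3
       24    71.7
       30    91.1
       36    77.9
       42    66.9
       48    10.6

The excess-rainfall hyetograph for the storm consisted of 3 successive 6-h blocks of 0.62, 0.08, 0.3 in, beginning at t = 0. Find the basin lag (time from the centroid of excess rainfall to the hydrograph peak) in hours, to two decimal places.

t_L ≈ 22.92 h

Centroid of excess rainfall: t_c = Σ P_i·t̄_i / ΣP_i = 7.0800 h (block centres at 3, 9, 15 h).
Hydrograph peak occurs at t = 30 h, so basin lag t_L = 30 − 7.0800 = 22.92 h.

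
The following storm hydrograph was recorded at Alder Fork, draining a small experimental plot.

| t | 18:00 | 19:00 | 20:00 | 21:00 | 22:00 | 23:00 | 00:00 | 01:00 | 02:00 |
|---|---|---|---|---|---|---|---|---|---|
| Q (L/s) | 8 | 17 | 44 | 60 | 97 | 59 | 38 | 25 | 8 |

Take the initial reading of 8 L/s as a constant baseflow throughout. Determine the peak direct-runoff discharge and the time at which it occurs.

Q_p = 89.0 L/s at t = 22:00

Subtracting baseflow gives direct-runoff ordinates: 0.0, 9.0, 36.0, 52.0, 89.0, 51.0, 30.0, 17.0, 0.0 L/s.
The maximum is 89.0 L/s, occurring at the reading for t = 22:00.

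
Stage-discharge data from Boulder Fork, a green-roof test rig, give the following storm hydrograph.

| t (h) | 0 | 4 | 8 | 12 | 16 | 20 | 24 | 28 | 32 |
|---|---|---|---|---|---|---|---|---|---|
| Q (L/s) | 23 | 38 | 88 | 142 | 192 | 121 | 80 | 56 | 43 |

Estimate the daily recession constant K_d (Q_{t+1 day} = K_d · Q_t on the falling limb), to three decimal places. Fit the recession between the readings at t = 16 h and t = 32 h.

K_d ≈ 0.106

Between t = 16 h and t = 32 h the flow falls from 192 to 43 L/s over 4×4 h = 16 h.
Per-interval ratio K = (43/192)^(1/4) = 0.6879; K_d = K^(24/4) = 0.106.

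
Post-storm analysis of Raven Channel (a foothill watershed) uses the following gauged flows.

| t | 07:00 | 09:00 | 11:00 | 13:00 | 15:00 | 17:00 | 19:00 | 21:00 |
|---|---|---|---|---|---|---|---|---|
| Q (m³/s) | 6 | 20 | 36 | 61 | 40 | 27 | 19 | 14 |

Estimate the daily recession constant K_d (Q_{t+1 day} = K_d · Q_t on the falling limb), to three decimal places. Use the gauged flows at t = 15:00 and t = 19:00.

Between t = 15:00 and t = 19:00 the flow falls from 40 to 19 m³/s over 2×2 h = 4 h.
Per-interval ratio K = (19/40)^(1/2) = 0.6892; K_d = K^(24/2) = 0.011.

K_d ≈ 0.011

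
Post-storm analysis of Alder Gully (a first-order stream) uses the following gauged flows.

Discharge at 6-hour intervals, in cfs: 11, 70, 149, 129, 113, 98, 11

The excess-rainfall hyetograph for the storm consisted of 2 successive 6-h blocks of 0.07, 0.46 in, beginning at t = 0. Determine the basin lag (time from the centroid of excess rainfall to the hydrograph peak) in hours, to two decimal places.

Centroid of excess rainfall: t_c = Σ P_i·t̄_i / ΣP_i = 8.2075 h (block centres at 3, 9 h).
Hydrograph peak occurs at t = 12 h, so basin lag t_L = 12 − 8.2075 = 3.79 h.

t_L ≈ 3.79 h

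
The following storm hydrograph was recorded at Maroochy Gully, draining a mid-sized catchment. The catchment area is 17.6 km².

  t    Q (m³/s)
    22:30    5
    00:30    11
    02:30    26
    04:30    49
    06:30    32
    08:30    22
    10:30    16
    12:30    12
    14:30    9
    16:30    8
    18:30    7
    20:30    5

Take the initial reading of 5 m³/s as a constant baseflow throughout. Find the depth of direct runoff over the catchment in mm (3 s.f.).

d ≈ 58.1 mm

Direct runoff: 0.0, 6.0, 21.0, 44.0, 27.0, 17.0, 11.0, 7.0, 4.0, 3.0, 2.0, 0.0 m³/s; ΣQ_DR = 142.0 m³/s.
V = ΣQ_DR · Δt = 142.0 × 7200 s = 1.022 × 10^6 m³.
Over A = 17.6 km², depth = V / A = 58.1 mm.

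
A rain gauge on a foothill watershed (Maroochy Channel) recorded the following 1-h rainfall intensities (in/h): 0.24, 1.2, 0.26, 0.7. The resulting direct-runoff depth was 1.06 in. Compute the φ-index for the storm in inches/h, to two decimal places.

φ ≈ 0.42 in/h

Only the 2 blocks with intensity above φ contribute runoff: 1.2, 0.7 in/h.
Σ(I−φ)·Δt = d  ⇒  (1.2+0.7 − 2φ)·1 = 1.06
φ = (1.900 − 1.06/1) / 2 = 0.42 in/h.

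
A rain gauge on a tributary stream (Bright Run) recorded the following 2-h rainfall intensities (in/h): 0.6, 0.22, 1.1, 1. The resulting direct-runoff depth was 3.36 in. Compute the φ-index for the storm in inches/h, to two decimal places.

Only the 3 blocks with intensity above φ contribute runoff: 0.6, 1.1, 1 in/h.
Σ(I−φ)·Δt = d  ⇒  (0.6+1.1+1 − 3φ)·2 = 3.36
φ = (2.700 − 3.36/2) / 3 = 0.34 in/h.

φ ≈ 0.34 in/h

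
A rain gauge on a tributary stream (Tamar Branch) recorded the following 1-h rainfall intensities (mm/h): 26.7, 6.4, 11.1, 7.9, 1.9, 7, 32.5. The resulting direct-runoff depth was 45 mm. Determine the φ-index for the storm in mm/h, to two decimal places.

Only the 3 blocks with intensity above φ contribute runoff: 26.7, 11.1, 32.5 mm/h.
Σ(I−φ)·Δt = d  ⇒  (26.7+11.1+32.5 − 3φ)·1 = 45
φ = (70.30 − 45/1) / 3 = 8.43 mm/h.

φ ≈ 8.43 mm/h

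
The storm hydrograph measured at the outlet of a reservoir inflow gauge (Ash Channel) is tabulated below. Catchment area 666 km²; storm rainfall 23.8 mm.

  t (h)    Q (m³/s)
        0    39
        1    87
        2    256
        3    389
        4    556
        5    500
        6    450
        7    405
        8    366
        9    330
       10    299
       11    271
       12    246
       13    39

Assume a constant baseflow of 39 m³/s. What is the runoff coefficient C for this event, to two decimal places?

ΣQ_DR = 3687 m³/s; V = ΣQ_DR·Δt = 1.327 × 10^7 m³.
Runoff depth d = V / A = 19.93 mm.
C = d / P = 19.93 / 23.8 = 0.84.

C ≈ 0.84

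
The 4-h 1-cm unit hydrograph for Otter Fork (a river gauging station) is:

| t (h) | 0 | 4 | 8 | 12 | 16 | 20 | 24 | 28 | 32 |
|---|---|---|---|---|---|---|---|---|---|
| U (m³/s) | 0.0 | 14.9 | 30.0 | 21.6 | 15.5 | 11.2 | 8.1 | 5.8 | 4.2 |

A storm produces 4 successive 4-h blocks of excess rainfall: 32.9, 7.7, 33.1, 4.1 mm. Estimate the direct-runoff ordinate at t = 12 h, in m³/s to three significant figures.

Q ≈ 143 m³/s

By discrete convolution, Q_j = Σ (P_i / 10 mm) · U_{j−i}.
At t = 12 h (j=3): Q = (32.9/10)·21.6 + (7.7/10)·30.0 + (33.1/10)·14.9 + (4.1/10)·0.0 = 143 m³/s.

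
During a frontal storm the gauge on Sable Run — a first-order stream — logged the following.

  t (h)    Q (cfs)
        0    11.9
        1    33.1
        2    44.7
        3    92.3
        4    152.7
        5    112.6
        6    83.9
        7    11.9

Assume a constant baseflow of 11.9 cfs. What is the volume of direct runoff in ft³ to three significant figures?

V ≈ 1.61 × 10^6 ft³

Direct-runoff ordinates (Q − Q_b): 0.0, 21.2, 32.8, 80.4, 140.8, 100.7, 72.0, 0.0 cfs.
ΣQ_DR = 447.9 cfs.
With Δt = 1 h = 3600 s, V = ΣQ_DR · Δt = 447.9 × 3600 = 1.61 × 10^6 ft³.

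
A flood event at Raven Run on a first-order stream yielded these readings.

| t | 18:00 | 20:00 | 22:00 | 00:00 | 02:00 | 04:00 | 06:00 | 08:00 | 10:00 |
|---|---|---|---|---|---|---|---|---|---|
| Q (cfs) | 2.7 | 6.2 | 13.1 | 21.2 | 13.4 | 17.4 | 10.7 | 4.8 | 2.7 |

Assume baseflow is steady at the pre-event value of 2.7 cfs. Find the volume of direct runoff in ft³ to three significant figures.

Direct-runoff ordinates (Q − Q_b): 0.0, 3.5, 10.4, 18.5, 10.7, 14.7, 8.0, 2.1, 0.0 cfs.
ΣQ_DR = 67.90 cfs.
With Δt = 2 h = 7200 s, V = ΣQ_DR · Δt = 67.90 × 7200 = 4.89 × 10^5 ft³.

V ≈ 4.89 × 10^5 ft³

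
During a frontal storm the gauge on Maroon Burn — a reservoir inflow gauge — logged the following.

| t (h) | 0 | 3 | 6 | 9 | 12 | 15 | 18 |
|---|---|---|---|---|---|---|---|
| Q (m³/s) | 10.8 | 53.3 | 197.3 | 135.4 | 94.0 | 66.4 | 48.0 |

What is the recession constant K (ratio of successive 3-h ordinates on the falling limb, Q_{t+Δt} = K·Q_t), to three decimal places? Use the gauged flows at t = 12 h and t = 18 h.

Using the recession-limb readings at t = 12 h and t = 18 h: Q falls from 94.0 to 48.0 m³/s over 2 intervals.
K = (Q₂/Q₁)^(1/2) = (48.0/94.0)^(1/2) = 0.715.

K ≈ 0.715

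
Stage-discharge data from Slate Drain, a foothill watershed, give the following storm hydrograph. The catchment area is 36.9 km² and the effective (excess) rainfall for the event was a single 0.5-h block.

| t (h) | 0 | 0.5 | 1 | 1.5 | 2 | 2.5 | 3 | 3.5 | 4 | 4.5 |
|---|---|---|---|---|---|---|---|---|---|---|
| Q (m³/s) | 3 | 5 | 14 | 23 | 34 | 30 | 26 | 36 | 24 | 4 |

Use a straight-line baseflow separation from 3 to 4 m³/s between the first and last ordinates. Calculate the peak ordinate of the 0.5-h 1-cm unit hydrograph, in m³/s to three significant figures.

U_p ≈ 40.3 m³/s

Direct runoff: 0.00, 1.89, 10.78, 19.67, 30.56, 26.44, 22.33, 32.22, 20.11, 0.00 m³/s; ΣQ_DR = 164.0 m³/s, peak = 32.22 m³/s.
Runoff depth d = ΣQ_DR·Δt / A = 164.0 × 1800 / (36.9 km²) = 8.000 mm.
The 1-cm UH is the DRH scaled by (10 mm)/d, so U_p = 32.22 × 10/8.000 = 40.3 m³/s.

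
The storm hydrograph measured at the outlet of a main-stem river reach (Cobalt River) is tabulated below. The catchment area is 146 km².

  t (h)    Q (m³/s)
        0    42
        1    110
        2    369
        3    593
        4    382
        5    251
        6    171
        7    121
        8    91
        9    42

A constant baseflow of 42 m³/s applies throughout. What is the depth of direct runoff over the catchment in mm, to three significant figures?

Direct runoff: 0.0, 68.0, 327.0, 551.0, 340.0, 209.0, 129.0, 79.0, 49.0, 0.0 m³/s; ΣQ_DR = 1752 m³/s.
V = ΣQ_DR · Δt = 1752 × 3600 s = 6.307 × 10^6 m³.
Over A = 146 km², depth = V / A = 43.2 mm.

d ≈ 43.2 mm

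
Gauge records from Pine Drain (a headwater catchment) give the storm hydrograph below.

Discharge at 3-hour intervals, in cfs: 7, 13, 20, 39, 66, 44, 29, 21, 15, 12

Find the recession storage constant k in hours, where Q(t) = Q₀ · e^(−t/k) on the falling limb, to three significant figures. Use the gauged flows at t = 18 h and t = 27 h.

On the falling limb, Q drops from 29 to 12 cfs between t = 18 h and t = 27 h (Δt = 9 h).
k = −Δt / ln(Q₂/Q₁) = −9 / ln(12/29) = 10.2 h.

k ≈ 10.2 h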